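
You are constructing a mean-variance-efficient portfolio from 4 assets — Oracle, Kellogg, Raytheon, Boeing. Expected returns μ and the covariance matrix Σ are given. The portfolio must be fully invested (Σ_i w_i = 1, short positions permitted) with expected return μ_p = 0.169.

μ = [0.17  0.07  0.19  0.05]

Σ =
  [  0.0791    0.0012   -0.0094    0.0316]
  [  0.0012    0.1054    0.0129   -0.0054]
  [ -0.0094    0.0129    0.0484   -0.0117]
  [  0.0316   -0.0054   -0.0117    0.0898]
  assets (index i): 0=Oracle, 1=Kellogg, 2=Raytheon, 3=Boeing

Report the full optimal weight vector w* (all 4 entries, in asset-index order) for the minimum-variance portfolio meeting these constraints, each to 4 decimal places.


0.3197  0.0402  0.5703  0.0699

x=Σ⁻¹μ = [2.5837  0.1012  4.4571  0.2344]
y=Σ⁻¹𝟙 = [11.0414  7.0326  23.5271  10.7387]
a=μᵀx=1.304877  b=𝟙ᵀx=7.376398  c=𝟙ᵀy=52.339794  D=ac−b²=13.885732
λ₁=(c·0.169−b)/D = (52.339794·0.169−7.376398)/13.885732 = 0.105794
λ₂=(a−b·0.169)/D = (1.304877−7.376398·0.169)/13.885732 = 0.004196
w* = 0.105794·x + 0.004196·y:
  w_0 = 0.105794·2.5837 + 0.004196·11.0414 = 0.3197  (Oracle)
  w_1 = 0.105794·0.1012 + 0.004196·7.0326 = 0.0402  (Kellogg)
  w_2 = 0.105794·4.4571 + 0.004196·23.5271 = 0.5703  (Raytheon)
  w_3 = 0.105794·0.2344 + 0.004196·10.7387 = 0.0699  (Boeing)
Σw_i=1.0000  μᵀw=0.1690
σ²=wᵀΣw=λ₁·μ_p+λ₂ = 0.105794·0.169 + 0.004196 = 0.022075 ≈ 0.0221


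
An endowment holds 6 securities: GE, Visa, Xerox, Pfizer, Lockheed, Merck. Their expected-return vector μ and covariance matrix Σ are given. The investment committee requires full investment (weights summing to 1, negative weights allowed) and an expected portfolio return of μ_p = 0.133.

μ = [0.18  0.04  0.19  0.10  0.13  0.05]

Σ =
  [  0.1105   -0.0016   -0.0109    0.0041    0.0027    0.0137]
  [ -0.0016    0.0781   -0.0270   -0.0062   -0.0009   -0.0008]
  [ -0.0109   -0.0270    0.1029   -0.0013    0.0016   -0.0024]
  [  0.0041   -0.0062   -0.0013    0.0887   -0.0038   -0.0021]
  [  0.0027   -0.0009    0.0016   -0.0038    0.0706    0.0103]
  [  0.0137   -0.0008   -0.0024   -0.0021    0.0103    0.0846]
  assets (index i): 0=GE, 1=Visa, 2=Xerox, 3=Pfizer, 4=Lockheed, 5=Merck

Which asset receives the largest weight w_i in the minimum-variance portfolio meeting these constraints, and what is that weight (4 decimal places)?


u=Σ⁻¹μ = [1.7744  1.5095  2.4236  1.2673  1.7766  0.2019]
v=Σ⁻¹𝟙 = [8.9000  19.8424  16.0608  13.2732  13.0021  9.7688]
a=μᵀu=1.208039  b=𝟙ᵀu=8.953281  c=𝟙ᵀv=80.847327  D=ac−b²=17.505470
λ₁=(c·0.133−b)/D = (80.847327·0.133−8.953281)/17.505470 = 0.102791
λ₂=(a−b·0.133)/D = (1.208039−8.953281·0.133)/17.505470 = 0.000986
w* = 0.102791·u + 0.000986·v:
  w_0 = 0.102791·1.7744 + 0.000986·8.9000 = 0.1912  (GE)
  w_1 = 0.102791·1.5095 + 0.000986·19.8424 = 0.1747  (Visa)
  w_2 = 0.102791·2.4236 + 0.000986·16.0608 = 0.2650  (Xerox)
  w_3 = 0.102791·1.2673 + 0.000986·13.2732 = 0.1433  (Pfizer)
  w_4 = 0.102791·1.7766 + 0.000986·13.0021 = 0.1954  (Lockheed)
  w_5 = 0.102791·0.2019 + 0.000986·9.7688 = 0.0304  (Merck)
Σw_i=1.0000  μᵀw=0.1330
σ²=wᵀΣw=λ₁·μ_p+λ₂ = 0.102791·0.133 + 0.000986 = 0.014657 ≈ 0.0147

Xerox (0.2650)


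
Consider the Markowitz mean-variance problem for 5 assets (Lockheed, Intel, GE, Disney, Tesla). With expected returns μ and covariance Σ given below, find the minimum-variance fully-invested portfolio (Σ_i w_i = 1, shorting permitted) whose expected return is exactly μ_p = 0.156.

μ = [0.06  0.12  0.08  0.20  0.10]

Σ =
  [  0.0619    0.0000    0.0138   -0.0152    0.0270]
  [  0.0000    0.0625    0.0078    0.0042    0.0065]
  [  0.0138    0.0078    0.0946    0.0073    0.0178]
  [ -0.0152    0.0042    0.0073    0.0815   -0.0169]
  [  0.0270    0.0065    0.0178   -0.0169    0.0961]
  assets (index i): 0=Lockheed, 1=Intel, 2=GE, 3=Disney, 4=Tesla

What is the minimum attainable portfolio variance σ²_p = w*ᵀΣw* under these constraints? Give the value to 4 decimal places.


u=Σ⁻¹μ = [1.1596  1.6044  0.1259  2.7993  1.0752]
v=Σ⁻¹𝟙 = [15.9415  13.6622  4.6240  15.5518  6.8813]
a=μᵀu=0.939546  b=𝟙ᵀu=6.764356  c=𝟙ᵀv=56.660760  D=ac−b²=7.478904
λ₁=(c·0.156−b)/D = (56.660760·0.156−6.764356)/7.478904 = 0.277410
λ₂=(a−b·0.156)/D = (0.939546−6.764356·0.156)/7.478904 = -0.015469
w* = 0.277410·u + -0.015469·v:
  w_0 = 0.277410·1.1596 + -0.015469·15.9415 = 0.0751  (Lockheed)
  w_1 = 0.277410·1.6044 + -0.015469·13.6622 = 0.2337  (Intel)
  w_2 = 0.277410·0.1259 + -0.015469·4.6240 = -0.0366  (GE)
  w_3 = 0.277410·2.7993 + -0.015469·15.5518 = 0.5360  (Disney)
  w_4 = 0.277410·1.0752 + -0.015469·6.8813 = 0.1918  (Tesla)
Σw_i=1.0000  μᵀw=0.1560
σ²=wᵀΣw=λ₁·μ_p+λ₂ = 0.277410·0.156 + -0.015469 = 0.027807 ≈ 0.0278

0.0278


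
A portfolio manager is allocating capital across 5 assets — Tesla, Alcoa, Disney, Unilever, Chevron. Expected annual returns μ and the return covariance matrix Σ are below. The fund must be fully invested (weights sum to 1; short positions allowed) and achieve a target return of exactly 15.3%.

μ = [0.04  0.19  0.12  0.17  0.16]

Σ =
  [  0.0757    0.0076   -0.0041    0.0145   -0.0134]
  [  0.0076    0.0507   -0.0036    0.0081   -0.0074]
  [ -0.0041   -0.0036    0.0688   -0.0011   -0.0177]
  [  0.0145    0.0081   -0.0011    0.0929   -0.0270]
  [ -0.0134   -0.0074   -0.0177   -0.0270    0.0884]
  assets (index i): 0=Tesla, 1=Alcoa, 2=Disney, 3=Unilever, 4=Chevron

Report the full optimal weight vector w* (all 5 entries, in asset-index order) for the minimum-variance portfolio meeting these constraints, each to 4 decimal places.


u=Σ⁻¹μ = [0.4392  4.0131  2.9353  2.4802  3.5577]
v=Σ⁻¹𝟙 = [13.9465  20.5149  22.8403  14.0465  24.0070]
a=μᵀu=2.123174  b=𝟙ᵀu=13.425557  c=𝟙ᵀv=95.355235  D=ac−b²=22.210192
λ₁=(c·0.153−b)/D = (95.355235·0.153−13.425557)/22.210192 = 0.052399
λ₂=(a−b·0.153)/D = (2.123174−13.425557·0.153)/22.210192 = 0.003110
w* = 0.052399·u + 0.003110·v:
  w_0 = 0.052399·0.4392 + 0.003110·13.9465 = 0.0664  (Tesla)
  w_1 = 0.052399·4.0131 + 0.003110·20.5149 = 0.2741  (Alcoa)
  w_2 = 0.052399·2.9353 + 0.003110·22.8403 = 0.2248  (Disney)
  w_3 = 0.052399·2.4802 + 0.003110·14.0465 = 0.1736  (Unilever)
  w_4 = 0.052399·3.5577 + 0.003110·24.0070 = 0.2611  (Chevron)
Σw_i=1.0000  μᵀw=0.1530
σ²=wᵀΣw=λ₁·μ_p+λ₂ = 0.052399·0.153 + 0.003110 = 0.011127 ≈ 0.0111

0.0664  0.2741  0.2248  0.1736  0.2611


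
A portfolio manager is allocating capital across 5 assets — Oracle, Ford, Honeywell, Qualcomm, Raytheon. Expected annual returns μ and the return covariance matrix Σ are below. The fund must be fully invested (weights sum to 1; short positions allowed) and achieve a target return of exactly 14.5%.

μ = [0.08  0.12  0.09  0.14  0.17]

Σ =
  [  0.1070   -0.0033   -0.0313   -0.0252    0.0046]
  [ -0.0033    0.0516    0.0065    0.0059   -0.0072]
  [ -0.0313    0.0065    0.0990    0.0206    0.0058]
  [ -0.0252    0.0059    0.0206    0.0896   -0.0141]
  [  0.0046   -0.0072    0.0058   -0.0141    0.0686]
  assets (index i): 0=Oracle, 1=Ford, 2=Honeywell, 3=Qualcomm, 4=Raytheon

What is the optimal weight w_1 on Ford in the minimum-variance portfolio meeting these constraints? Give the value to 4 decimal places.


0.2703

p=Σ⁻¹μ = [1.3576  2.5241  0.5510  2.1303  3.0433]
q=Σ⁻¹𝟙 = [15.4770  19.9661  9.5536  14.8149  17.8723]
a=μᵀp=1.276693  b=𝟙ᵀp=9.606290  c=𝟙ᵀq=77.683856  D=ac−b²=6.897634
λ₁=(c·0.145−b)/D = (77.683856·0.145−9.606290)/6.897634 = 0.240353
λ₂=(a−b·0.145)/D = (1.276693−9.606290·0.145)/6.897634 = -0.016849
w* = 0.240353·p + -0.016849·q:
  w_0 = 0.240353·1.3576 + -0.016849·15.4770 = 0.0655  (Oracle)
  w_1 = 0.240353·2.5241 + -0.016849·19.9661 = 0.2703  (Ford)
  w_2 = 0.240353·0.5510 + -0.016849·9.5536 = -0.0285  (Honeywell)
  w_3 = 0.240353·2.1303 + -0.016849·14.8149 = 0.2624  (Qualcomm)
  w_4 = 0.240353·3.0433 + -0.016849·17.8723 = 0.4303  (Raytheon)
Σw_i=1.0000  μᵀw=0.1450
σ²=wᵀΣw=λ₁·μ_p+λ₂ = 0.240353·0.145 + -0.016849 = 0.018002 ≈ 0.0180


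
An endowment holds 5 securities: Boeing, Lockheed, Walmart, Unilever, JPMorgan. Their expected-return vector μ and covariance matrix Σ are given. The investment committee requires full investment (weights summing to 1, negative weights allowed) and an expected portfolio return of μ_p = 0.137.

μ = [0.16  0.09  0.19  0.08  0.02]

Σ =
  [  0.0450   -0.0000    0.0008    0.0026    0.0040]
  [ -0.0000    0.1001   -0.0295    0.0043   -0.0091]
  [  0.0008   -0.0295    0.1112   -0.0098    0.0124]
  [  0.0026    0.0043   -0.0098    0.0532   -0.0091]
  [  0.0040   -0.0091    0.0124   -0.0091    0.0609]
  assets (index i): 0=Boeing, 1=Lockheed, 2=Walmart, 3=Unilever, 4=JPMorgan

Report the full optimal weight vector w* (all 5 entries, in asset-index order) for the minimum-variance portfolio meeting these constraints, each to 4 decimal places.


x=Σ⁻¹μ = [3.4103  1.4912  2.2110  1.6449  0.1228]
y=Σ⁻¹𝟙 = [19.1159  14.3977  12.6103  22.1099  18.0523]
a=μᵀx=1.233981  b=𝟙ᵀx=8.880137  c=𝟙ᵀy=86.286143  D=ac−b²=27.618638
λ₁=(c·0.137−b)/D = (86.286143·0.137−8.880137)/27.618638 = 0.106488
λ₂=(a−b·0.137)/D = (1.233981−8.880137·0.137)/27.618638 = 0.000630
w* = 0.106488·x + 0.000630·y:
  w_0 = 0.106488·3.4103 + 0.000630·19.1159 = 0.3752  (Boeing)
  w_1 = 0.106488·1.4912 + 0.000630·14.3977 = 0.1679  (Lockheed)
  w_2 = 0.106488·2.2110 + 0.000630·12.6103 = 0.2434  (Walmart)
  w_3 = 0.106488·1.6449 + 0.000630·22.1099 = 0.1891  (Unilever)
  w_4 = 0.106488·0.1228 + 0.000630·18.0523 = 0.0245  (JPMorgan)
Σw_i=1.0000  μᵀw=0.1370
σ²=wᵀΣw=λ₁·μ_p+λ₂ = 0.106488·0.137 + 0.000630 = 0.015219 ≈ 0.0152

0.3752  0.1679  0.2434  0.1891  0.0245


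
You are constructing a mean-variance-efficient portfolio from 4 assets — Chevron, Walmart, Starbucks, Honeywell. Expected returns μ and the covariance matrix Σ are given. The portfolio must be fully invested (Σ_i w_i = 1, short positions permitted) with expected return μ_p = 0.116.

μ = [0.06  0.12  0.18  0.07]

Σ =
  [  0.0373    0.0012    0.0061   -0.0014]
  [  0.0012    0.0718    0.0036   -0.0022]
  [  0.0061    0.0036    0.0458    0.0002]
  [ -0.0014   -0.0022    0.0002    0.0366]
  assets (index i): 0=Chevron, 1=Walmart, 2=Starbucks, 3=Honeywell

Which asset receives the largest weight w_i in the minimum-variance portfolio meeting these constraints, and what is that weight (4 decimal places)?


Starbucks (0.3551)

x=Σ⁻¹μ = [1.0362  1.5324  3.6628  2.0243]
y=Σ⁻¹𝟙 = [24.6223  13.5335  17.3643  28.9828]
a=μᵀx=1.047069  b=𝟙ᵀx=8.255738  c=𝟙ᵀy=84.503001  D=ac−b²=20.323229
λ₁=(c·0.116−b)/D = (84.503001·0.116−8.255738)/20.323229 = 0.076101
λ₂=(a−b·0.116)/D = (1.047069−8.255738·0.116)/20.323229 = 0.004399
w* = 0.076101·x + 0.004399·y:
  w_0 = 0.076101·1.0362 + 0.004399·24.6223 = 0.1872  (Chevron)
  w_1 = 0.076101·1.5324 + 0.004399·13.5335 = 0.1761  (Walmart)
  w_2 = 0.076101·3.6628 + 0.004399·17.3643 = 0.3551  (Starbucks)
  w_3 = 0.076101·2.0243 + 0.004399·28.9828 = 0.2815  (Honeywell)
Σw_i=1.0000  μᵀw=0.1160
σ²=wᵀΣw=λ₁·μ_p+λ₂ = 0.076101·0.116 + 0.004399 = 0.013227 ≈ 0.0132


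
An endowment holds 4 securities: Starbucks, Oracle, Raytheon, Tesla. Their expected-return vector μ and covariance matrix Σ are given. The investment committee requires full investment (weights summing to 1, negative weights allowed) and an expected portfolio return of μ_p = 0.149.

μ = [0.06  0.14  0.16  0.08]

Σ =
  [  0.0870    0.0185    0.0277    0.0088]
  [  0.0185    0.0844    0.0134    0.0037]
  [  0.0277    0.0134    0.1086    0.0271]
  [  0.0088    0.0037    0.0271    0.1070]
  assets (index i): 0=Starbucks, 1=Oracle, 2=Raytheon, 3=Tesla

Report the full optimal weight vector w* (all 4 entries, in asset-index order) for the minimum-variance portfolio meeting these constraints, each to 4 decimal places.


u=Σ⁻¹μ = [-0.0447  1.4598  1.2059  0.3954]
v=Σ⁻¹𝟙 = [7.4084  9.2121  4.3565  7.3146]
a=μᵀu=0.426265  b=𝟙ᵀu=3.016413  c=𝟙ᵀv=28.291635  D=ac−b²=2.961002
λ₁=(c·0.149−b)/D = (28.291635·0.149−3.016413)/2.961002 = 0.404944
λ₂=(a−b·0.149)/D = (0.426265−3.016413·0.149)/2.961002 = -0.007828
w* = 0.404944·u + -0.007828·v:
  w_0 = 0.404944·-0.0447 + -0.007828·7.4084 = -0.0761  (Starbucks)
  w_1 = 0.404944·1.4598 + -0.007828·9.2121 = 0.5190  (Oracle)
  w_2 = 0.404944·1.2059 + -0.007828·4.3565 = 0.4542  (Raytheon)
  w_3 = 0.404944·0.3954 + -0.007828·7.3146 = 0.1029  (Tesla)
Σw_i=1.0000  μᵀw=0.1490
σ²=wᵀΣw=λ₁·μ_p+λ₂ = 0.404944·0.149 + -0.007828 = 0.052508 ≈ 0.0525

-0.0761  0.5190  0.4542  0.1029


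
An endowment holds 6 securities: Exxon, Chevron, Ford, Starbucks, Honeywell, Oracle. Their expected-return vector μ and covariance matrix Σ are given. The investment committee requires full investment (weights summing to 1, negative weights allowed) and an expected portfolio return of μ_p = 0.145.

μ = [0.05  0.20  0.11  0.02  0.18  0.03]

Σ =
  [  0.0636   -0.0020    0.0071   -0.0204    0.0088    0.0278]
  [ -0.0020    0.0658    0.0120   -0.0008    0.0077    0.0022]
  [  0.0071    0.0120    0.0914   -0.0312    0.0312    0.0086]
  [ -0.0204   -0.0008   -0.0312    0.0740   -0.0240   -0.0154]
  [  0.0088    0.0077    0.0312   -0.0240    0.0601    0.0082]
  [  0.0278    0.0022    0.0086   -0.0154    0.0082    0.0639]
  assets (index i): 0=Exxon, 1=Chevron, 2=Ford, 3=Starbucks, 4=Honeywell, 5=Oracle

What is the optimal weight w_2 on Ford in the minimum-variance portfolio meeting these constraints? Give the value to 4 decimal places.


g=Σ⁻¹μ = [0.9877  2.6807  0.3223  1.6692  3.0172  -0.0808]
h=Σ⁻¹𝟙 = [17.4540  11.5357  11.7602  31.4609  17.5066  11.4117]
a=μᵀg=1.195028  b=𝟙ᵀg=8.596217  c=𝟙ᵀh=101.129062  D=ac−b²=46.957150
λ₁=(c·0.145−b)/D = (101.129062·0.145−8.596217)/46.957150 = 0.129213
λ₂=(a−b·0.145)/D = (1.195028−8.596217·0.145)/46.957150 = -0.001095
w* = 0.129213·g + -0.001095·h:
  w_0 = 0.129213·0.9877 + -0.001095·17.4540 = 0.1085  (Exxon)
  w_1 = 0.129213·2.6807 + -0.001095·11.5357 = 0.3337  (Chevron)
  w_2 = 0.129213·0.3223 + -0.001095·11.7602 = 0.0288  (Ford)
  w_3 = 0.129213·1.6692 + -0.001095·31.4609 = 0.1812  (Starbucks)
  w_4 = 0.129213·3.0172 + -0.001095·17.5066 = 0.3707  (Honeywell)
  w_5 = 0.129213·-0.0808 + -0.001095·11.4117 = -0.0229  (Oracle)
Σw_i=1.0000  μᵀw=0.1450
σ²=wᵀΣw=λ₁·μ_p+λ₂ = 0.129213·0.145 + -0.001095 = 0.017641 ≈ 0.0176

0.0288


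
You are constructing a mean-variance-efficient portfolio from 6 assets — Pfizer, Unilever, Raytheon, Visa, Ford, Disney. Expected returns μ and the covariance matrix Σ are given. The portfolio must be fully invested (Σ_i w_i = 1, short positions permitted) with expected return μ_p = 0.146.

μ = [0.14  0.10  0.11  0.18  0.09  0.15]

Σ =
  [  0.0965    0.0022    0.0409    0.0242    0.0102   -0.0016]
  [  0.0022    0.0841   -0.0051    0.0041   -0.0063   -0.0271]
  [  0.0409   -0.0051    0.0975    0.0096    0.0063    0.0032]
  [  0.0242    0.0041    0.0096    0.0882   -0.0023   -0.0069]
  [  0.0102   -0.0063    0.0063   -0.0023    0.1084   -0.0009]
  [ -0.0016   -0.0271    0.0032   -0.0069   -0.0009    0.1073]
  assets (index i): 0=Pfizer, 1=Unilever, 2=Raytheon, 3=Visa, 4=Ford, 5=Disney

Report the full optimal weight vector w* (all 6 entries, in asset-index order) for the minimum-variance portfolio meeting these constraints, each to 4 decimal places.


p=Σ⁻¹μ = [0.5876  1.8262  0.6671  1.9003  0.8991  1.9778]
q=Σ⁻¹𝟙 = [3.3966  17.0753  7.6275  10.1473  9.7877  14.1901]
a=μᵀp=1.057895  b=𝟙ᵀp=7.858001  c=𝟙ᵀq=62.224503  D=ac−b²=4.078782
λ₁=(c·0.146−b)/D = (62.224503·0.146−7.858001)/4.078782 = 0.300770
λ₂=(a−b·0.146)/D = (1.057895−7.858001·0.146)/4.078782 = -0.021912
w* = 0.300770·p + -0.021912·q:
  w_0 = 0.300770·0.5876 + -0.021912·3.3966 = 0.1023  (Pfizer)
  w_1 = 0.300770·1.8262 + -0.021912·17.0753 = 0.1751  (Unilever)
  w_2 = 0.300770·0.6671 + -0.021912·7.6275 = 0.0335  (Raytheon)
  w_3 = 0.300770·1.9003 + -0.021912·10.1473 = 0.3492  (Visa)
  w_4 = 0.300770·0.8991 + -0.021912·9.7877 = 0.0559  (Ford)
  w_5 = 0.300770·1.9778 + -0.021912·14.1901 = 0.2839  (Disney)
Σw_i=1.0000  μᵀw=0.1460
σ²=wᵀΣw=λ₁·μ_p+λ₂ = 0.300770·0.146 + -0.021912 = 0.022001 ≈ 0.0220

0.1023  0.1751  0.0335  0.3492  0.0559  0.2839


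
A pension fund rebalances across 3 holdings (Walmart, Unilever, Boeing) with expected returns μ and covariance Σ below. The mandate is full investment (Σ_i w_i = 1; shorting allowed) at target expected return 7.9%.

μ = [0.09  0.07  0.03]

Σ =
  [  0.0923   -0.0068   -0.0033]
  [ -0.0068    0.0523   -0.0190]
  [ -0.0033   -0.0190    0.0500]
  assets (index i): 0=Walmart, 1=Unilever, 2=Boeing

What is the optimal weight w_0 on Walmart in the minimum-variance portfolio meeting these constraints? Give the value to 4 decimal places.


p=Σ⁻¹μ = [1.1752  2.0156  1.4435]
q=Σ⁻¹𝟙 = [14.4804  33.1993  33.5714]
a=μᵀp=0.290167  b=𝟙ᵀp=4.634332  c=𝟙ᵀq=81.251165  D=ac−b²=2.099360
λ₁=(c·0.079−b)/D = (81.251165·0.079−4.634332)/2.099360 = 0.850026
λ₂=(a−b·0.079)/D = (0.290167−4.634332·0.079)/2.099360 = -0.036176
w* = 0.850026·p + -0.036176·q:
  w_0 = 0.850026·1.1752 + -0.036176·14.4804 = 0.4751  (Walmart)
  w_1 = 0.850026·2.0156 + -0.036176·33.1993 = 0.5123  (Unilever)
  w_2 = 0.850026·1.4435 + -0.036176·33.5714 = 0.0126  (Boeing)
Σw_i=1.0000  μᵀw=0.0790
σ²=wᵀΣw=λ₁·μ_p+λ₂ = 0.850026·0.079 + -0.036176 = 0.030977 ≈ 0.0310

0.4751


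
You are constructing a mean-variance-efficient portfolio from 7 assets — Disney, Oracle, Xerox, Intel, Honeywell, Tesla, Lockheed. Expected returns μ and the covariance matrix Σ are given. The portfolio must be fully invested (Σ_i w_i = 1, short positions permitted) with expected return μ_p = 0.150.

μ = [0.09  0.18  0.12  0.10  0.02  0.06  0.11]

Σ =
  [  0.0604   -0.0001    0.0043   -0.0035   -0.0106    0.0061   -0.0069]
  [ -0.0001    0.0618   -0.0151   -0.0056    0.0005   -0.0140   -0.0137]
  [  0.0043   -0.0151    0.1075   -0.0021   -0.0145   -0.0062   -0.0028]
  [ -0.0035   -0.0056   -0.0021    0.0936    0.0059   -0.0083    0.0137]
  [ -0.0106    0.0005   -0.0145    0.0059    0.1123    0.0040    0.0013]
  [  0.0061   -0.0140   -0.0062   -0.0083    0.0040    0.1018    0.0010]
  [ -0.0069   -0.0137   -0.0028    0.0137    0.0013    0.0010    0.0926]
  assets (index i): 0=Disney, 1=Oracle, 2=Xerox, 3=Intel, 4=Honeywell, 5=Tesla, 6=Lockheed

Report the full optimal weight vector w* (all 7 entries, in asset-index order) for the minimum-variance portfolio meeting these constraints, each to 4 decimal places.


p=Σ⁻¹μ = [1.5883  4.1470  1.8335  1.2417  0.4162  1.2437  1.7723]
q=Σ⁻¹𝟙 = [18.4409  27.2893  15.3166  11.7217  11.2256  13.7748  14.6332]
a=μᵀp=1.511478  b=𝟙ᵀp=12.242567  c=𝟙ᵀq=112.402140  D=ac−b²=20.012867
λ₁=(c·0.150−b)/D = (112.402140·0.150−12.242567)/20.012867 = 0.230739
λ₂=(a−b·0.150)/D = (1.511478−12.242567·0.150)/20.012867 = -0.016235
w* = 0.230739·p + -0.016235·q:
  w_0 = 0.230739·1.5883 + -0.016235·18.4409 = 0.0671  (Disney)
  w_1 = 0.230739·4.1470 + -0.016235·27.2893 = 0.5138  (Oracle)
  w_2 = 0.230739·1.8335 + -0.016235·15.3166 = 0.1744  (Xerox)
  w_3 = 0.230739·1.2417 + -0.016235·11.7217 = 0.0962  (Intel)
  w_4 = 0.230739·0.4162 + -0.016235·11.2256 = -0.0862  (Honeywell)
  w_5 = 0.230739·1.2437 + -0.016235·13.7748 = 0.0633  (Tesla)
  w_6 = 0.230739·1.7723 + -0.016235·14.6332 = 0.1714  (Lockheed)
Σw_i=1.0000  μᵀw=0.1500
σ²=wᵀΣw=λ₁·μ_p+λ₂ = 0.230739·0.150 + -0.016235 = 0.018376 ≈ 0.0184

0.0671  0.5138  0.1744  0.0962  -0.0862  0.0633  0.1714


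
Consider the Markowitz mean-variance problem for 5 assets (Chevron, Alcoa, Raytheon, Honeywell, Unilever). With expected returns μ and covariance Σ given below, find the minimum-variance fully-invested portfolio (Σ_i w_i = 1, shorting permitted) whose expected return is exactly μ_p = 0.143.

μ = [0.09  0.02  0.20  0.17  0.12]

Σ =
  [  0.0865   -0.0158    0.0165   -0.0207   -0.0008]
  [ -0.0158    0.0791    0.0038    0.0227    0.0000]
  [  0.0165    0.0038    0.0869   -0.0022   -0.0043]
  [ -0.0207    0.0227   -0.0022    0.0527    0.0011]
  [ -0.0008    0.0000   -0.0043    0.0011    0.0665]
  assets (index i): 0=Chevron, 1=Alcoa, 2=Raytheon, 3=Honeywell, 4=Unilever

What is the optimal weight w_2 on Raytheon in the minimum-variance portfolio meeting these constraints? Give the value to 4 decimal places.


u=Σ⁻¹μ = [1.4934  -0.7607  2.2513  4.1944  1.8987]
v=Σ⁻¹𝟙 = [16.8279  9.3574  9.2163  21.6162  15.4784]
a=μᵀu=1.510349  b=𝟙ᵀu=9.077083  c=𝟙ᵀv=72.496257  D=ac−b²=27.101239
λ₁=(c·0.143−b)/D = (72.496257·0.143−9.077083)/27.101239 = 0.047595
λ₂=(a−b·0.143)/D = (1.510349−9.077083·0.143)/27.101239 = 0.007835
w* = 0.047595·u + 0.007835·v:
  w_0 = 0.047595·1.4934 + 0.007835·16.8279 = 0.2029  (Chevron)
  w_1 = 0.047595·-0.7607 + 0.007835·9.3574 = 0.0371  (Alcoa)
  w_2 = 0.047595·2.2513 + 0.007835·9.2163 = 0.1794  (Raytheon)
  w_3 = 0.047595·4.1944 + 0.007835·21.6162 = 0.3690  (Honeywell)
  w_4 = 0.047595·1.8987 + 0.007835·15.4784 = 0.2116  (Unilever)
Σw_i=1.0000  μᵀw=0.1430
σ²=wᵀΣw=λ₁·μ_p+λ₂ = 0.047595·0.143 + 0.007835 = 0.014641 ≈ 0.0146

0.1794


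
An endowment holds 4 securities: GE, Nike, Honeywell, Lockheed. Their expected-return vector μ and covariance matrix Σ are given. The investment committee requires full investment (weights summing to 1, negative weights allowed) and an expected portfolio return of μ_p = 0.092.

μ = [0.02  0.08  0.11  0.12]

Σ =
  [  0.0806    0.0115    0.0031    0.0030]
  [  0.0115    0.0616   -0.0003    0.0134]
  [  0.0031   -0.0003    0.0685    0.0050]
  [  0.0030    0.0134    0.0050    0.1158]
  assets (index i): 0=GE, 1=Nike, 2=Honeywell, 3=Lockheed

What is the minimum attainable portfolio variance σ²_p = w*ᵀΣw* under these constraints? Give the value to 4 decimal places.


p=Σ⁻¹μ = [-0.0031  1.1242  1.5496  0.8393]
q=Σ⁻¹𝟙 = [9.7736  13.1120  13.7559  6.2712]
a=μᵀp=0.361059  b=𝟙ᵀp=3.510117  c=𝟙ᵀq=42.912657  D=ac−b²=3.173078
λ₁=(c·0.092−b)/D = (42.912657·0.092−3.510117)/3.173078 = 0.137988
λ₂=(a−b·0.092)/D = (0.361059−3.510117·0.092)/3.173078 = 0.012016
w* = 0.137988·p + 0.012016·q:
  w_0 = 0.137988·-0.0031 + 0.012016·9.7736 = 0.1170  (GE)
  w_1 = 0.137988·1.1242 + 0.012016·13.1120 = 0.3127  (Nike)
  w_2 = 0.137988·1.5496 + 0.012016·13.7559 = 0.3791  (Honeywell)
  w_3 = 0.137988·0.8393 + 0.012016·6.2712 = 0.1912  (Lockheed)
Σw_i=1.0000  μᵀw=0.0920
σ²=wᵀΣw=λ₁·μ_p+λ₂ = 0.137988·0.092 + 0.012016 = 0.024711 ≈ 0.0247

0.0247


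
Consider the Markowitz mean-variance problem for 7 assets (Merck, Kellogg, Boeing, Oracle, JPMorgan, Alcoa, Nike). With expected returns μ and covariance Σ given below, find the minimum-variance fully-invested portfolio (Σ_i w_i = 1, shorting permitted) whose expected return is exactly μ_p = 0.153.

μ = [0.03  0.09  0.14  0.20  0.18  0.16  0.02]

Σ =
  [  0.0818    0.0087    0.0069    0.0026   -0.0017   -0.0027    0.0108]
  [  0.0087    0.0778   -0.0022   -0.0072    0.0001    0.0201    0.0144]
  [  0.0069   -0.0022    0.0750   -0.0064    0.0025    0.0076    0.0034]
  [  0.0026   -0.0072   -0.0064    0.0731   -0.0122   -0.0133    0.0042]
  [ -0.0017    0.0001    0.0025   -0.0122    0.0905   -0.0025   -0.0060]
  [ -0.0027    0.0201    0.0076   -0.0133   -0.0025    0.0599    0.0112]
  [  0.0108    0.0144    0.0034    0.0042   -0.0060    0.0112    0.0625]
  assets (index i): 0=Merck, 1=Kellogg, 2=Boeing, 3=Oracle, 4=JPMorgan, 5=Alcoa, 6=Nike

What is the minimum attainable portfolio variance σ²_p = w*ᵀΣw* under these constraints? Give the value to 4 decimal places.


0.0118

g=Σ⁻¹μ = [0.2425  0.8154  1.8219  4.0255  2.5344  3.2940  -0.6264]
h=Σ⁻¹𝟙 = [9.3751  8.1084  11.8761  20.0717  14.6412  16.2731  9.0063]
a=μᵀg=2.111519  b=𝟙ᵀg=12.107260  c=𝟙ᵀh=89.352065  D=ac−b²=42.082842
λ₁=(c·0.153−b)/D = (89.352065·0.153−12.107260)/42.082842 = 0.037155
λ₂=(a−b·0.153)/D = (2.111519−12.107260·0.153)/42.082842 = 0.006157
w* = 0.037155·g + 0.006157·h:
  w_0 = 0.037155·0.2425 + 0.006157·9.3751 = 0.0667  (Merck)
  w_1 = 0.037155·0.8154 + 0.006157·8.1084 = 0.0802  (Kellogg)
  w_2 = 0.037155·1.8219 + 0.006157·11.8761 = 0.1408  (Boeing)
  w_3 = 0.037155·4.0255 + 0.006157·20.0717 = 0.2732  (Oracle)
  w_4 = 0.037155·2.5344 + 0.006157·14.6412 = 0.1843  (JPMorgan)
  w_5 = 0.037155·3.2940 + 0.006157·16.2731 = 0.2226  (Alcoa)
  w_6 = 0.037155·-0.6264 + 0.006157·9.0063 = 0.0322  (Nike)
Σw_i=1.0000  μᵀw=0.1530
σ²=wᵀΣw=λ₁·μ_p+λ₂ = 0.037155·0.153 + 0.006157 = 0.011842 ≈ 0.0118


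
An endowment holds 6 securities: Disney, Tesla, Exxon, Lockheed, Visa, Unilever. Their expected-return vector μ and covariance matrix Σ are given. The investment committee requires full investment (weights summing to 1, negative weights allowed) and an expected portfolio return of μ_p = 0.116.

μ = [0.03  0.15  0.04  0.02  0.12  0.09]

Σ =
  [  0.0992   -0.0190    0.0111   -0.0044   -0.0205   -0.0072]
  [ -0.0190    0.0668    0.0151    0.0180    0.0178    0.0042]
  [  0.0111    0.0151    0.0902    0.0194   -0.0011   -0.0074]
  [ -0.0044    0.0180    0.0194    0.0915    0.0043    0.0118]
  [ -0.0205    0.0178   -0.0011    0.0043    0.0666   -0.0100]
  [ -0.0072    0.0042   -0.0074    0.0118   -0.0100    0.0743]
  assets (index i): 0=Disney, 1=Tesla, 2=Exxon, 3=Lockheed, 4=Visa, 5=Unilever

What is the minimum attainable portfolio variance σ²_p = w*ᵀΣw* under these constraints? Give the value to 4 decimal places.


p=Σ⁻¹μ = [1.1521  2.0539  0.2076  -0.4624  1.8740  1.5532]
q=Σ⁻¹𝟙 = [16.7187  10.2598  7.9103  4.8912  19.8130  17.1768]
a=μᵀp=0.706360  b=𝟙ᵀp=6.378233  c=𝟙ᵀq=76.769739  D=ac−b²=13.545226
λ₁=(c·0.116−b)/D = (76.769739·0.116−6.378233)/13.545226 = 0.186564
λ₂=(a−b·0.116)/D = (0.706360−6.378233·0.116)/13.545226 = -0.002474
w* = 0.186564·p + -0.002474·q:
  w_0 = 0.186564·1.1521 + -0.002474·16.7187 = 0.1736  (Disney)
  w_1 = 0.186564·2.0539 + -0.002474·10.2598 = 0.3578  (Tesla)
  w_2 = 0.186564·0.2076 + -0.002474·7.9103 = 0.0192  (Exxon)
  w_3 = 0.186564·-0.4624 + -0.002474·4.8912 = -0.0984  (Lockheed)
  w_4 = 0.186564·1.8740 + -0.002474·19.8130 = 0.3006  (Visa)
  w_5 = 0.186564·1.5532 + -0.002474·17.1768 = 0.2473  (Unilever)
Σw_i=1.0000  μᵀw=0.1160
σ²=wᵀΣw=λ₁·μ_p+λ₂ = 0.186564·0.116 + -0.002474 = 0.019167 ≈ 0.0192

0.0192


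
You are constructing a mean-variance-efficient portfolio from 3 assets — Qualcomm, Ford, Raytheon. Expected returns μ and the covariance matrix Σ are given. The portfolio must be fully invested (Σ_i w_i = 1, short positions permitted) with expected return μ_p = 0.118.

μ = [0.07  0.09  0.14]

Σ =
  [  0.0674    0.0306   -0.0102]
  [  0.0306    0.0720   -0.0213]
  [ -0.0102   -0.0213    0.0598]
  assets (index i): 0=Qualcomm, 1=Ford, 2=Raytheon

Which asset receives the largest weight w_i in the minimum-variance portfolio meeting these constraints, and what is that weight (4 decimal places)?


u=Σ⁻¹μ = [0.6497  1.8994  3.1285]
v=Σ⁻¹𝟙 = [11.0868  16.4129  24.4596]
a=μᵀu=0.654413  b=𝟙ᵀu=5.677579  c=𝟙ᵀv=51.959311  D=ac−b²=1.767943
λ₁=(c·0.118−b)/D = (51.959311·0.118−5.677579)/1.767943 = 0.256580
λ₂=(a−b·0.118)/D = (0.654413−5.677579·0.118)/1.767943 = -0.008791
w* = 0.256580·u + -0.008791·v:
  w_0 = 0.256580·0.6497 + -0.008791·11.0868 = 0.0692  (Qualcomm)
  w_1 = 0.256580·1.8994 + -0.008791·16.4129 = 0.3431  (Ford)
  w_2 = 0.256580·3.1285 + -0.008791·24.4596 = 0.5877  (Raytheon)
Σw_i=1.0000  μᵀw=0.1180
σ²=wᵀΣw=λ₁·μ_p+λ₂ = 0.256580·0.118 + -0.008791 = 0.021486 ≈ 0.0215

Raytheon (0.5877)


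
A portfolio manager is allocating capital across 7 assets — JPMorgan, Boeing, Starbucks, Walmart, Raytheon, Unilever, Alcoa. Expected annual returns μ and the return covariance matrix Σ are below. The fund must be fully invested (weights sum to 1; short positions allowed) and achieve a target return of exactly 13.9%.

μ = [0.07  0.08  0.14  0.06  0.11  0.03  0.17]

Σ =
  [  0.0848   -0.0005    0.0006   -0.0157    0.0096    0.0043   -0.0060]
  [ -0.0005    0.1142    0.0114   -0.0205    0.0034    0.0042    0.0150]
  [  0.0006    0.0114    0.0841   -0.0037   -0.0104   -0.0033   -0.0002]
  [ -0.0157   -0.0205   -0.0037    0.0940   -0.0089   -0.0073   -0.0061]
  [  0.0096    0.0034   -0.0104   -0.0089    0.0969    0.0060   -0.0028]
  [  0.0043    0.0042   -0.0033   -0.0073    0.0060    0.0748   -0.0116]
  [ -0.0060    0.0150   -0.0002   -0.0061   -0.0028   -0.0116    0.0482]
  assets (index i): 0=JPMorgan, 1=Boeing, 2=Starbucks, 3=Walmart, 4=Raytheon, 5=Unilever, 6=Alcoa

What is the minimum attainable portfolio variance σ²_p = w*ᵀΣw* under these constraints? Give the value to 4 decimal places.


0.0161

g=Σ⁻¹μ = [1.1566  0.1414  1.9263  1.4252  1.4064  1.0827  4.1576]
h=Σ⁻¹𝟙 = [15.0889  6.1845  14.0089  19.3956  11.5875  18.1162  28.2463]
a=μᵀg=1.341423  b=𝟙ᵀg=11.295956  c=𝟙ᵀh=112.627995  D=ac−b²=23.483100
λ₁=(c·0.139−b)/D = (112.627995·0.139−11.295956)/23.483100 = 0.185637
λ₂=(a−b·0.139)/D = (1.341423−11.295956·0.139)/23.483100 = -0.009740
w* = 0.185637·g + -0.009740·h:
  w_0 = 0.185637·1.1566 + -0.009740·15.0889 = 0.0677  (JPMorgan)
  w_1 = 0.185637·0.1414 + -0.009740·6.1845 = -0.0340  (Boeing)
  w_2 = 0.185637·1.9263 + -0.009740·14.0089 = 0.2211  (Starbucks)
  w_3 = 0.185637·1.4252 + -0.009740·19.3956 = 0.0757  (Walmart)
  w_4 = 0.185637·1.4064 + -0.009740·11.5875 = 0.1482  (Raytheon)
  w_5 = 0.185637·1.0827 + -0.009740·18.1162 = 0.0245  (Unilever)
  w_6 = 0.185637·4.1576 + -0.009740·28.2463 = 0.4967  (Alcoa)
Σw_i=1.0000  μᵀw=0.1390
σ²=wᵀΣw=λ₁·μ_p+λ₂ = 0.185637·0.139 + -0.009740 = 0.016064 ≈ 0.0161


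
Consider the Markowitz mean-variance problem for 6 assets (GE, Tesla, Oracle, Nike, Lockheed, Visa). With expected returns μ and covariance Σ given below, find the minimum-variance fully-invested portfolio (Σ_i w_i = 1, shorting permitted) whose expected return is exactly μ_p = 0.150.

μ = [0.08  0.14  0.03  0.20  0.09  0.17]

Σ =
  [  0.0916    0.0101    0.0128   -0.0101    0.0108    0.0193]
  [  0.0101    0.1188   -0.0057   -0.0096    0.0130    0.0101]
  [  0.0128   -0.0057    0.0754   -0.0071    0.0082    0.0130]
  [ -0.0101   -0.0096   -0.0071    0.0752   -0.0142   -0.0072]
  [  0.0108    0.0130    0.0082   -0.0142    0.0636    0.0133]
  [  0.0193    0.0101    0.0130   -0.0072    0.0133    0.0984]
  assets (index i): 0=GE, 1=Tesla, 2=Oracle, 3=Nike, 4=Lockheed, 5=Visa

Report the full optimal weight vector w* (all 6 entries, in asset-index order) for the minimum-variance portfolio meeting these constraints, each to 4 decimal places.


0.0746  0.1334  0.0464  0.3914  0.1817  0.1725

p=Σ⁻¹μ = [0.5869  1.1211  0.2763  3.3311  1.4797  1.5047]
q=Σ⁻¹𝟙 = [7.6462  7.8537  11.8446  19.7351  14.4905  5.7774]
a=μᵀp=1.267393  b=𝟙ᵀp=8.299876  c=𝟙ᵀq=67.347527  D=ac−b²=16.467827
λ₁=(c·0.150−b)/D = (67.347527·0.150−8.299876)/16.467827 = 0.109441
λ₂=(a−b·0.150)/D = (1.267393−8.299876·0.150)/16.467827 = 0.001361
w* = 0.109441·p + 0.001361·q:
  w_0 = 0.109441·0.5869 + 0.001361·7.6462 = 0.0746  (GE)
  w_1 = 0.109441·1.1211 + 0.001361·7.8537 = 0.1334  (Tesla)
  w_2 = 0.109441·0.2763 + 0.001361·11.8446 = 0.0464  (Oracle)
  w_3 = 0.109441·3.3311 + 0.001361·19.7351 = 0.3914  (Nike)
  w_4 = 0.109441·1.4797 + 0.001361·14.4905 = 0.1817  (Lockheed)
  w_5 = 0.109441·1.5047 + 0.001361·5.7774 = 0.1725  (Visa)
Σw_i=1.0000  μᵀw=0.1500
σ²=wᵀΣw=λ₁·μ_p+λ₂ = 0.109441·0.150 + 0.001361 = 0.017777 ≈ 0.0178


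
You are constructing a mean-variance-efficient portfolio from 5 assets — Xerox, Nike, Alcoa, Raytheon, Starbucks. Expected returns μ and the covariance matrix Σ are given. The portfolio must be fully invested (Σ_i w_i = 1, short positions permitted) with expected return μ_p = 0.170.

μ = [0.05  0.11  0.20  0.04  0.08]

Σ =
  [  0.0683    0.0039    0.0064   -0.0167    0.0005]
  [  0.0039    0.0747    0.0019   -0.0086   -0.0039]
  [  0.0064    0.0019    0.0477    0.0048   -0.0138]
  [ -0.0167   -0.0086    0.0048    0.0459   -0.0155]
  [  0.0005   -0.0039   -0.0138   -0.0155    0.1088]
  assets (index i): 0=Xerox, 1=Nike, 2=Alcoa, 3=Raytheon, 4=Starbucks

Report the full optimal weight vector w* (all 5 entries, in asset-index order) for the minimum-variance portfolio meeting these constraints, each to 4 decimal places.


-0.0448  0.1765  0.6961  0.0044  0.1678

p=Σ⁻¹μ = [0.5755  1.5787  4.3551  1.4437  1.5473]
q=Σ⁻¹𝟙 = [20.6662  16.9130  18.8581  36.3345  17.2707]
a=μᵀp=1.254998  b=𝟙ᵀp=9.500404  c=𝟙ᵀq=110.042548  D=ac−b²=47.845492
λ₁=(c·0.170−b)/D = (110.042548·0.170−9.500404)/47.845492 = 0.192428
λ₂=(a−b·0.170)/D = (1.254998−9.500404·0.170)/47.845492 = -0.007526
w* = 0.192428·p + -0.007526·q:
  w_0 = 0.192428·0.5755 + -0.007526·20.6662 = -0.0448  (Xerox)
  w_1 = 0.192428·1.5787 + -0.007526·16.9130 = 0.1765  (Nike)
  w_2 = 0.192428·4.3551 + -0.007526·18.8581 = 0.6961  (Alcoa)
  w_3 = 0.192428·1.4437 + -0.007526·36.3345 = 0.0044  (Raytheon)
  w_4 = 0.192428·1.5473 + -0.007526·17.2707 = 0.1678  (Starbucks)
Σw_i=1.0000  μᵀw=0.1700
σ²=wᵀΣw=λ₁·μ_p+λ₂ = 0.192428·0.170 + -0.007526 = 0.025187 ≈ 0.0252


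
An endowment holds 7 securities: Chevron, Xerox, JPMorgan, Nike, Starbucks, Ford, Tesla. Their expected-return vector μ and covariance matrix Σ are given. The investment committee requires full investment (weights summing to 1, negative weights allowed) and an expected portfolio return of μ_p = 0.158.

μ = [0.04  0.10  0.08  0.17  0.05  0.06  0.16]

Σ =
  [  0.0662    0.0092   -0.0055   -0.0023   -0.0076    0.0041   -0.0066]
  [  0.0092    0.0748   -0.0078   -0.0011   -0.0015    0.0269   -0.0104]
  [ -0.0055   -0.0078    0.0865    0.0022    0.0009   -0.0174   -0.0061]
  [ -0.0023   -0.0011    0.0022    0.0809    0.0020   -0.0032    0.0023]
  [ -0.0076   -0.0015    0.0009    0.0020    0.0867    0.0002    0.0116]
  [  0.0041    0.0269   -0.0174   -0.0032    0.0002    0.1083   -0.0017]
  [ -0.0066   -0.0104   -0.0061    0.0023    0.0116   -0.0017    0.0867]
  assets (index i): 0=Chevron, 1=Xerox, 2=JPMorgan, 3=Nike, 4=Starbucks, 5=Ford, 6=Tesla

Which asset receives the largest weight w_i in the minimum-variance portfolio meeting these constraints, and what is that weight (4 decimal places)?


x=Σ⁻¹μ = [0.7879  1.5438  1.2947  2.0594  0.3307  0.4418  2.0915]
y=Σ⁻¹𝟙 = [17.2766  12.1055  16.0513  12.2616  10.9403  8.7105  13.8124]
a=μᵀx=1.017253  b=𝟙ᵀx=8.549821  c=𝟙ᵀy=91.158231  D=ac−b²=19.631519
λ₁=(c·0.158−b)/D = (91.158231·0.158−8.549821)/19.631519 = 0.298152
λ₂=(a−b·0.158)/D = (1.017253−8.549821·0.158)/19.631519 = -0.016994
w* = 0.298152·x + -0.016994·y:
  w_0 = 0.298152·0.7879 + -0.016994·17.2766 = -0.0587  (Chevron)
  w_1 = 0.298152·1.5438 + -0.016994·12.1055 = 0.2546  (Xerox)
  w_2 = 0.298152·1.2947 + -0.016994·16.0513 = 0.1132  (JPMorgan)
  w_3 = 0.298152·2.0594 + -0.016994·12.2616 = 0.4056  (Nike)
  w_4 = 0.298152·0.3307 + -0.016994·10.9403 = -0.0873  (Starbucks)
  w_5 = 0.298152·0.4418 + -0.016994·8.7105 = -0.0163  (Ford)
  w_6 = 0.298152·2.0915 + -0.016994·13.8124 = 0.3889  (Tesla)
Σw_i=1.0000  μᵀw=0.1580
σ²=wᵀΣw=λ₁·μ_p+λ₂ = 0.298152·0.158 + -0.016994 = 0.030114 ≈ 0.0301

Nike (0.4056)


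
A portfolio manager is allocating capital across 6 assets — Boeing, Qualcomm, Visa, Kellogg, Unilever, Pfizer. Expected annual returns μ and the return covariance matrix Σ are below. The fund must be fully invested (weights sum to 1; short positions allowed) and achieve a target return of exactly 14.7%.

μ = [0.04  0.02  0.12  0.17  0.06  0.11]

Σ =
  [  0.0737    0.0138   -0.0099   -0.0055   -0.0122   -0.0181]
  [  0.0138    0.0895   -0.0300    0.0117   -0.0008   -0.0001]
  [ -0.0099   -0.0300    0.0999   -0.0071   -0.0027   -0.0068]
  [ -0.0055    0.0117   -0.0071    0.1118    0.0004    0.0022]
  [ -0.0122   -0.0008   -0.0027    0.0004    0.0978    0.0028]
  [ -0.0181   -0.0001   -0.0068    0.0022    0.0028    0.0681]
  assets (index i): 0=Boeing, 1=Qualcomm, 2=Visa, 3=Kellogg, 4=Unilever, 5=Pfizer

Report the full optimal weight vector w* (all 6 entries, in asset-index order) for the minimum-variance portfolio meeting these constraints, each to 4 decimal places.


u=Σ⁻¹μ = [1.4707  0.3772  1.7391  1.6199  0.7814  2.0959]
v=Σ⁻¹𝟙 = [21.7489  12.9460  18.5310  9.3672  12.9016  21.5011]
a=μᵀu=0.827880  b=𝟙ᵀu=8.084243  c=𝟙ᵀv=96.995834  D=ac−b²=14.945899
λ₁=(c·0.147−b)/D = (96.995834·0.147−8.084243)/14.945899 = 0.413100
λ₂=(a−b·0.147)/D = (0.827880−8.084243·0.147)/14.945899 = -0.024121
w* = 0.413100·u + -0.024121·v:
  w_0 = 0.413100·1.4707 + -0.024121·21.7489 = 0.0829  (Boeing)
  w_1 = 0.413100·0.3772 + -0.024121·12.9460 = -0.1564  (Qualcomm)
  w_2 = 0.413100·1.7391 + -0.024121·18.5310 = 0.2715  (Visa)
  w_3 = 0.413100·1.6199 + -0.024121·9.3672 = 0.4432  (Kellogg)
  w_4 = 0.413100·0.7814 + -0.024121·12.9016 = 0.0116  (Unilever)
  w_5 = 0.413100·2.0959 + -0.024121·21.5011 = 0.3472  (Pfizer)
Σw_i=1.0000  μᵀw=0.1470
σ²=wᵀΣw=λ₁·μ_p+λ₂ = 0.413100·0.147 + -0.024121 = 0.036605 ≈ 0.0366

0.0829  -0.1564  0.2715  0.4432  0.0116  0.3472


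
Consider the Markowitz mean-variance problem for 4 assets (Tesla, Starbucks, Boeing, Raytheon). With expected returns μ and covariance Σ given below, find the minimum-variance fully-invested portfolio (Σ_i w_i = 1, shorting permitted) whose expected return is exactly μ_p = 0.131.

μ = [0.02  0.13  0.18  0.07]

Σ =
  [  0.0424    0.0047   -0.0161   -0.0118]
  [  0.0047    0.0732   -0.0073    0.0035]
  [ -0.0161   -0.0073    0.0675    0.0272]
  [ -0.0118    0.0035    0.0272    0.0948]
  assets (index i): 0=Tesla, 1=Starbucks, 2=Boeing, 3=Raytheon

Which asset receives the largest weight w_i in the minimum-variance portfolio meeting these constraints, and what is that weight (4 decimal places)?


g=Σ⁻¹μ = [1.4650  2.0125  3.2708  -0.0920]
h=Σ⁻¹𝟙 = [32.2237  13.2625  20.6534  8.1440]
a=μᵀg=0.873229  b=𝟙ᵀg=6.656279  c=𝟙ᵀh=74.283508  D=ac−b²=20.560447
λ₁=(c·0.131−b)/D = (74.283508·0.131−6.656279)/20.560447 = 0.149552
λ₂=(a−b·0.131)/D = (0.873229−6.656279·0.131)/20.560447 = 0.000061
w* = 0.149552·g + 0.000061·h:
  w_0 = 0.149552·1.4650 + 0.000061·32.2237 = 0.2211  (Tesla)
  w_1 = 0.149552·2.0125 + 0.000061·13.2625 = 0.3018  (Starbucks)
  w_2 = 0.149552·3.2708 + 0.000061·20.6534 = 0.4904  (Boeing)
  w_3 = 0.149552·-0.0920 + 0.000061·8.1440 = -0.0133  (Raytheon)
Σw_i=1.0000  μᵀw=0.1310
σ²=wᵀΣw=λ₁·μ_p+λ₂ = 0.149552·0.131 + 0.000061 = 0.019652 ≈ 0.0197

Boeing (0.4904)


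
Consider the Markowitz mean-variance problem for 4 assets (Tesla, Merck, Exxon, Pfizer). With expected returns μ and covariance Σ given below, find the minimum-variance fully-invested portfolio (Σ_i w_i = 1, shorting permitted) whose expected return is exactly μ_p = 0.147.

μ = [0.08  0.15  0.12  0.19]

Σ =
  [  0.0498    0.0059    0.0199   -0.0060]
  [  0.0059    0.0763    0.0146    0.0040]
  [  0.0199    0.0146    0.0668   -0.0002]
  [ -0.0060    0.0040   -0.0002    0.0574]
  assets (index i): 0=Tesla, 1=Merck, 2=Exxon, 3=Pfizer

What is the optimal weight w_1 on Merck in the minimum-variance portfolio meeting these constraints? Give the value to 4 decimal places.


x=Σ⁻¹μ = [1.4112  1.4773  1.0632  3.3584]
y=Σ⁻¹𝟙 = [18.2086  9.2679  7.5760  18.7055]
a=μᵀx=1.100162  b=𝟙ᵀx=7.310036  c=𝟙ᵀy=53.758007  D=ac−b²=5.705895
λ₁=(c·0.147−b)/D = (53.758007·0.147−7.310036)/5.705895 = 0.103821
λ₂=(a−b·0.147)/D = (1.100162−7.310036·0.147)/5.705895 = 0.004484
w* = 0.103821·x + 0.004484·y:
  w_0 = 0.103821·1.4112 + 0.004484·18.2086 = 0.2282  (Tesla)
  w_1 = 0.103821·1.4773 + 0.004484·9.2679 = 0.1949  (Merck)
  w_2 = 0.103821·1.0632 + 0.004484·7.5760 = 0.1444  (Exxon)
  w_3 = 0.103821·3.3584 + 0.004484·18.7055 = 0.4325  (Pfizer)
Σw_i=1.0000  μᵀw=0.1470
σ²=wᵀΣw=λ₁·μ_p+λ₂ = 0.103821·0.147 + 0.004484 = 0.019746 ≈ 0.0197

0.1949
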